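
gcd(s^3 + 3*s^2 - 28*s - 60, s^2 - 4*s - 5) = s - 5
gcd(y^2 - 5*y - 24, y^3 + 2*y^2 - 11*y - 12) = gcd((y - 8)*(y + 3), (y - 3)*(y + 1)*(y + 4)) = 1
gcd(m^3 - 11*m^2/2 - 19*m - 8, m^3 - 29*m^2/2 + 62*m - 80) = m - 8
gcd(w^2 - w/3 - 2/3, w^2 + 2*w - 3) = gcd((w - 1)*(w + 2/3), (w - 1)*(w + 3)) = w - 1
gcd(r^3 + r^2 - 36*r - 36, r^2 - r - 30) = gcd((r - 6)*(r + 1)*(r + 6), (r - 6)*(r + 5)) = r - 6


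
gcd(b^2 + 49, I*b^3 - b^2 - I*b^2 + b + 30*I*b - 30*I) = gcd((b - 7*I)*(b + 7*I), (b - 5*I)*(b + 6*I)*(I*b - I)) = 1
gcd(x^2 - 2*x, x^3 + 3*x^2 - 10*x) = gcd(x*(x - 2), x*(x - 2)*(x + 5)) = x^2 - 2*x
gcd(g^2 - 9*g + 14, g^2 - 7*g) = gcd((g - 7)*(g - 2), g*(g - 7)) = g - 7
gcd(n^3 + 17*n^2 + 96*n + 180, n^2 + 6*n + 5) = n + 5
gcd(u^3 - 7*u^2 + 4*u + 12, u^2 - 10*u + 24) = u - 6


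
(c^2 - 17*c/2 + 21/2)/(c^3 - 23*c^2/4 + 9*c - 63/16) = 8*(c - 7)/(8*c^2 - 34*c + 21)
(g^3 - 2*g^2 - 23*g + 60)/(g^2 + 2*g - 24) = (g^2 + 2*g - 15)/(g + 6)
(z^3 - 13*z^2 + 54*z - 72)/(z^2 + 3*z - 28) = (z^2 - 9*z + 18)/(z + 7)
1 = 1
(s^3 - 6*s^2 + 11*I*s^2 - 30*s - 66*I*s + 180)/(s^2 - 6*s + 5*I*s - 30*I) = s + 6*I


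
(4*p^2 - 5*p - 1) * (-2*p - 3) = -8*p^3 - 2*p^2 + 17*p + 3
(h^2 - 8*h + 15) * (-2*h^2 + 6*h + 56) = -2*h^4 + 22*h^3 - 22*h^2 - 358*h + 840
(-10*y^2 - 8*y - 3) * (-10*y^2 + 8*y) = 100*y^4 - 34*y^2 - 24*y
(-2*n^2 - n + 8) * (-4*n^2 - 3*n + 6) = 8*n^4 + 10*n^3 - 41*n^2 - 30*n + 48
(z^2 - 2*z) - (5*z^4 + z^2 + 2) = -5*z^4 - 2*z - 2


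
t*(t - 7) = t^2 - 7*t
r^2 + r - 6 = (r - 2)*(r + 3)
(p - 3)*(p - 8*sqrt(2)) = p^2 - 8*sqrt(2)*p - 3*p + 24*sqrt(2)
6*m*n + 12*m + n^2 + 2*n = (6*m + n)*(n + 2)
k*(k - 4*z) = k^2 - 4*k*z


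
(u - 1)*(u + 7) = u^2 + 6*u - 7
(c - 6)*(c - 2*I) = c^2 - 6*c - 2*I*c + 12*I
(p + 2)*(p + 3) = p^2 + 5*p + 6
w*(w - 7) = w^2 - 7*w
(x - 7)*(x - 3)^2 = x^3 - 13*x^2 + 51*x - 63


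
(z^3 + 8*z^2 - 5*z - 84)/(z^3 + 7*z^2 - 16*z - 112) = (z - 3)/(z - 4)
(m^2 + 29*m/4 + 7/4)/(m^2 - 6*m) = (4*m^2 + 29*m + 7)/(4*m*(m - 6))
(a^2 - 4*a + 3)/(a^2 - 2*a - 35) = (-a^2 + 4*a - 3)/(-a^2 + 2*a + 35)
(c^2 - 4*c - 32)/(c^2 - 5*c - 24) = (c + 4)/(c + 3)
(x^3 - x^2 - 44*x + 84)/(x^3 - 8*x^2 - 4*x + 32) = (x^2 + x - 42)/(x^2 - 6*x - 16)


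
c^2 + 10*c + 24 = (c + 4)*(c + 6)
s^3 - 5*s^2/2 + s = s*(s - 2)*(s - 1/2)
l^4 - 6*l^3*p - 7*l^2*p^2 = l^2*(l - 7*p)*(l + p)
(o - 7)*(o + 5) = o^2 - 2*o - 35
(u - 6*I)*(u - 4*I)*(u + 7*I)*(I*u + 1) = I*u^4 + 4*u^3 + 43*I*u^2 + 214*u - 168*I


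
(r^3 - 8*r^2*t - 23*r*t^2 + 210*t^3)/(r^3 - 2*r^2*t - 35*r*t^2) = (r - 6*t)/r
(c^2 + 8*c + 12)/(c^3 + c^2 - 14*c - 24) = (c + 6)/(c^2 - c - 12)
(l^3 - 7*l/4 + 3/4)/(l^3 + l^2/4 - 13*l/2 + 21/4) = (4*l^2 + 4*l - 3)/(4*l^2 + 5*l - 21)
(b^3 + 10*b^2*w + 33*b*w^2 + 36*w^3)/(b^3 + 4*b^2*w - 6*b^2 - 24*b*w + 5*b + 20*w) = (b^2 + 6*b*w + 9*w^2)/(b^2 - 6*b + 5)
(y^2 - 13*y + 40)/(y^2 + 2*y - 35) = (y - 8)/(y + 7)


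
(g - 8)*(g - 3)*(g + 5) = g^3 - 6*g^2 - 31*g + 120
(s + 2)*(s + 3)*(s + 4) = s^3 + 9*s^2 + 26*s + 24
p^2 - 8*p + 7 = (p - 7)*(p - 1)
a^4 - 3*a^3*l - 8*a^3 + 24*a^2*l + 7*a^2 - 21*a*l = a*(a - 7)*(a - 1)*(a - 3*l)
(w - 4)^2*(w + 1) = w^3 - 7*w^2 + 8*w + 16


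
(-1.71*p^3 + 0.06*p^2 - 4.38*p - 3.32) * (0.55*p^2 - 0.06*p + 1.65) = -0.9405*p^5 + 0.1356*p^4 - 5.2341*p^3 - 1.4642*p^2 - 7.0278*p - 5.478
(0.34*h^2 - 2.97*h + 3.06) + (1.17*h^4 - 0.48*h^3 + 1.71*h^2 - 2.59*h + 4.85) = 1.17*h^4 - 0.48*h^3 + 2.05*h^2 - 5.56*h + 7.91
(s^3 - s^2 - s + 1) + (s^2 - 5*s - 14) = s^3 - 6*s - 13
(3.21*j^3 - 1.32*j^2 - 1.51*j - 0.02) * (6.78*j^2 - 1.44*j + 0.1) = 21.7638*j^5 - 13.572*j^4 - 8.016*j^3 + 1.9068*j^2 - 0.1222*j - 0.002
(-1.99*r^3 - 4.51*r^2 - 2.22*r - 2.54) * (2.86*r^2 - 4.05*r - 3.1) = -5.6914*r^5 - 4.8391*r^4 + 18.0853*r^3 + 15.7076*r^2 + 17.169*r + 7.874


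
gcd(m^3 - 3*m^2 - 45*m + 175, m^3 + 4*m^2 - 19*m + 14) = m + 7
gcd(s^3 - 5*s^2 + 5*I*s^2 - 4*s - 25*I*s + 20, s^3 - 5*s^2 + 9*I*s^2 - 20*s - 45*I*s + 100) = s^2 + s*(-5 + 4*I) - 20*I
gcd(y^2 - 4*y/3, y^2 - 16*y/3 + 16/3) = y - 4/3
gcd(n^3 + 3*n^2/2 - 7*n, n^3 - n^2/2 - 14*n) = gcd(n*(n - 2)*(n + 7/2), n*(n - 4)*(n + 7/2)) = n^2 + 7*n/2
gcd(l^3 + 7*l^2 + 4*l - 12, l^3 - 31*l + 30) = l^2 + 5*l - 6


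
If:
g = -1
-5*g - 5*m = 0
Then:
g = -1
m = 1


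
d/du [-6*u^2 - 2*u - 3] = -12*u - 2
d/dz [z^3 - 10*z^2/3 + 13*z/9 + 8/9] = 3*z^2 - 20*z/3 + 13/9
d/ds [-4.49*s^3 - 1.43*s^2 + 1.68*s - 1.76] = -13.47*s^2 - 2.86*s + 1.68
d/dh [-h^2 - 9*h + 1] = -2*h - 9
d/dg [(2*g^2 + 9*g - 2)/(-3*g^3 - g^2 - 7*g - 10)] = (6*g^4 + 54*g^3 - 23*g^2 - 44*g - 104)/(9*g^6 + 6*g^5 + 43*g^4 + 74*g^3 + 69*g^2 + 140*g + 100)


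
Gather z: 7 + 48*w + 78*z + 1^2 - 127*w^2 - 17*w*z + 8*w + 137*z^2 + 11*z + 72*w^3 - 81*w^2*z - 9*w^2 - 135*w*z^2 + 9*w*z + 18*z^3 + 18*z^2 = 72*w^3 - 136*w^2 + 56*w + 18*z^3 + z^2*(155 - 135*w) + z*(-81*w^2 - 8*w + 89) + 8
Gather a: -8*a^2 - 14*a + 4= -8*a^2 - 14*a + 4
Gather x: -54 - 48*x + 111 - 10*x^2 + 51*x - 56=-10*x^2 + 3*x + 1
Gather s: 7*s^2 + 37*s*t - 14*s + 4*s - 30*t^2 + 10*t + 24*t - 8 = 7*s^2 + s*(37*t - 10) - 30*t^2 + 34*t - 8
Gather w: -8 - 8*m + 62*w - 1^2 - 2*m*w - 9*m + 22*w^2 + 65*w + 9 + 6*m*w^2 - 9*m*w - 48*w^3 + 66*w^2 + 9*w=-17*m - 48*w^3 + w^2*(6*m + 88) + w*(136 - 11*m)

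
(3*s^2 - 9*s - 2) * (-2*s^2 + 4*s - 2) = -6*s^4 + 30*s^3 - 38*s^2 + 10*s + 4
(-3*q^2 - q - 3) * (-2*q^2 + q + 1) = 6*q^4 - q^3 + 2*q^2 - 4*q - 3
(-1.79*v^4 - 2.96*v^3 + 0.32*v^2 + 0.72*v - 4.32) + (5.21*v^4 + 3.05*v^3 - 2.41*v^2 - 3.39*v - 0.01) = 3.42*v^4 + 0.0899999999999999*v^3 - 2.09*v^2 - 2.67*v - 4.33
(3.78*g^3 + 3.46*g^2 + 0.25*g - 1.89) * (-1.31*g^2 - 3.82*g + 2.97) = -4.9518*g^5 - 18.9722*g^4 - 2.3181*g^3 + 11.7971*g^2 + 7.9623*g - 5.6133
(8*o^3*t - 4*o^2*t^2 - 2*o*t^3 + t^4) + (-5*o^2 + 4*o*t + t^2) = 8*o^3*t - 4*o^2*t^2 - 5*o^2 - 2*o*t^3 + 4*o*t + t^4 + t^2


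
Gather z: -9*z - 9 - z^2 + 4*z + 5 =-z^2 - 5*z - 4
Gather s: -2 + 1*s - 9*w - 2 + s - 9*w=2*s - 18*w - 4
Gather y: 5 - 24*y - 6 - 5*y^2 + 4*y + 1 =-5*y^2 - 20*y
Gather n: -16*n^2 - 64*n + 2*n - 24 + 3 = -16*n^2 - 62*n - 21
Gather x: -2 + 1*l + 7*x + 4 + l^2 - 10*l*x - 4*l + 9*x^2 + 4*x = l^2 - 3*l + 9*x^2 + x*(11 - 10*l) + 2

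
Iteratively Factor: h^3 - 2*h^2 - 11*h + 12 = (h + 3)*(h^2 - 5*h + 4) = (h - 4)*(h + 3)*(h - 1)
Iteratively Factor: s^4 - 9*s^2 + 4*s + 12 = (s + 1)*(s^3 - s^2 - 8*s + 12) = (s - 2)*(s + 1)*(s^2 + s - 6) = (s - 2)*(s + 1)*(s + 3)*(s - 2)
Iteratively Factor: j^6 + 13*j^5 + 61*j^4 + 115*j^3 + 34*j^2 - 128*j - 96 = (j + 4)*(j^5 + 9*j^4 + 25*j^3 + 15*j^2 - 26*j - 24) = (j + 1)*(j + 4)*(j^4 + 8*j^3 + 17*j^2 - 2*j - 24) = (j - 1)*(j + 1)*(j + 4)*(j^3 + 9*j^2 + 26*j + 24) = (j - 1)*(j + 1)*(j + 3)*(j + 4)*(j^2 + 6*j + 8) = (j - 1)*(j + 1)*(j + 3)*(j + 4)^2*(j + 2)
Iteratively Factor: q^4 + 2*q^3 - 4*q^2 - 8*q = (q - 2)*(q^3 + 4*q^2 + 4*q) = q*(q - 2)*(q^2 + 4*q + 4) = q*(q - 2)*(q + 2)*(q + 2)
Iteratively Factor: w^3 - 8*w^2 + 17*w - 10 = (w - 1)*(w^2 - 7*w + 10) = (w - 5)*(w - 1)*(w - 2)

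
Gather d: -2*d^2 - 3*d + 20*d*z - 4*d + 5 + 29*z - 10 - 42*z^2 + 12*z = -2*d^2 + d*(20*z - 7) - 42*z^2 + 41*z - 5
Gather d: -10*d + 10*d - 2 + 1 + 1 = 0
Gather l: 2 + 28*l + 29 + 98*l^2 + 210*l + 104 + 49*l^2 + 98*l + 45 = 147*l^2 + 336*l + 180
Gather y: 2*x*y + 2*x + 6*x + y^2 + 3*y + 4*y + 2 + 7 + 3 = 8*x + y^2 + y*(2*x + 7) + 12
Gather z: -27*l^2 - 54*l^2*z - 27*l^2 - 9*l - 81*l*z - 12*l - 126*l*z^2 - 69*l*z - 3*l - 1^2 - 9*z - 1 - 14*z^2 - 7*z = -54*l^2 - 24*l + z^2*(-126*l - 14) + z*(-54*l^2 - 150*l - 16) - 2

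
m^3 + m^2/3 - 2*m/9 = m*(m - 1/3)*(m + 2/3)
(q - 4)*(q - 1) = q^2 - 5*q + 4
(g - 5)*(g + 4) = g^2 - g - 20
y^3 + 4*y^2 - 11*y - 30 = (y - 3)*(y + 2)*(y + 5)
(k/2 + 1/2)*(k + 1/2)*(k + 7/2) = k^3/2 + 5*k^2/2 + 23*k/8 + 7/8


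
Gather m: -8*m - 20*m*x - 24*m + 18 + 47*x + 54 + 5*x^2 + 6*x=m*(-20*x - 32) + 5*x^2 + 53*x + 72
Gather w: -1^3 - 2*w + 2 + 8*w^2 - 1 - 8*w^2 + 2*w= 0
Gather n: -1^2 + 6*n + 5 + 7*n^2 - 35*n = 7*n^2 - 29*n + 4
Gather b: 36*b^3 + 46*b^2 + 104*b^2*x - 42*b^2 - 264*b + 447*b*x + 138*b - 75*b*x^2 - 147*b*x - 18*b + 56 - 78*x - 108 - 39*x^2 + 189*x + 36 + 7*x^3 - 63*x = 36*b^3 + b^2*(104*x + 4) + b*(-75*x^2 + 300*x - 144) + 7*x^3 - 39*x^2 + 48*x - 16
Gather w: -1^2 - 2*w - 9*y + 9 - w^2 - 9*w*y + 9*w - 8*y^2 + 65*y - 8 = -w^2 + w*(7 - 9*y) - 8*y^2 + 56*y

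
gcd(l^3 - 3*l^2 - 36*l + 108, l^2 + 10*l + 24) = l + 6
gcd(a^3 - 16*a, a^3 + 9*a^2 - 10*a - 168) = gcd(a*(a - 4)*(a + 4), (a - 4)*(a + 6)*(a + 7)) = a - 4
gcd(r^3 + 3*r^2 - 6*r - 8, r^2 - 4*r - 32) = r + 4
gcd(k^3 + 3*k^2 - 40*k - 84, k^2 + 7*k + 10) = k + 2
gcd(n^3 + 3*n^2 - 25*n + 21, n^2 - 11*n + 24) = n - 3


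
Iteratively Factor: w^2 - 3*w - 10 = (w + 2)*(w - 5)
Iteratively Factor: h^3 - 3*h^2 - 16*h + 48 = (h + 4)*(h^2 - 7*h + 12) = (h - 3)*(h + 4)*(h - 4)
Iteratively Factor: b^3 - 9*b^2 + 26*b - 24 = (b - 2)*(b^2 - 7*b + 12) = (b - 4)*(b - 2)*(b - 3)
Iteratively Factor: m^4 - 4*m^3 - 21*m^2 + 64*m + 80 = (m - 4)*(m^3 - 21*m - 20) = (m - 4)*(m + 4)*(m^2 - 4*m - 5) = (m - 4)*(m + 1)*(m + 4)*(m - 5)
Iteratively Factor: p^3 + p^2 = (p + 1)*(p^2) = p*(p + 1)*(p)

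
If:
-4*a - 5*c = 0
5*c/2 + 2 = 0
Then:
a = 1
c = -4/5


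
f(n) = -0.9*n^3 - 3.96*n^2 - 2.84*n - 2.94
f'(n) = -2.7*n^2 - 7.92*n - 2.84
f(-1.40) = -4.26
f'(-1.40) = 2.96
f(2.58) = -52.08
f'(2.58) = -41.25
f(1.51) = -19.36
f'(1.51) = -20.96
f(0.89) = -9.24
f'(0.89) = -12.03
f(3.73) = -115.33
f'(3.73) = -69.95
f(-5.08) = 27.28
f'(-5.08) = -32.28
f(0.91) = -9.48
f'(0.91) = -12.28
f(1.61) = -21.53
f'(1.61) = -22.59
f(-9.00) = 357.96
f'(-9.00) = -150.26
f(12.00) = -2162.46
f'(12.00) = -486.68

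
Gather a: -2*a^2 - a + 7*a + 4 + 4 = -2*a^2 + 6*a + 8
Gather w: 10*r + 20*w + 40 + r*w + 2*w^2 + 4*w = 10*r + 2*w^2 + w*(r + 24) + 40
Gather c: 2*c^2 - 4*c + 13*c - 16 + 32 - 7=2*c^2 + 9*c + 9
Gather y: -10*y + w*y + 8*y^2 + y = 8*y^2 + y*(w - 9)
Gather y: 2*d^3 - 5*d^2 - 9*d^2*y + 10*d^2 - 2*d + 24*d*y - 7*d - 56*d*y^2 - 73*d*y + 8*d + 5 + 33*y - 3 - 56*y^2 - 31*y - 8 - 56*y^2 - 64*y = 2*d^3 + 5*d^2 - d + y^2*(-56*d - 112) + y*(-9*d^2 - 49*d - 62) - 6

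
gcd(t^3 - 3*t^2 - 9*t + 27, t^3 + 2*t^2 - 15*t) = t - 3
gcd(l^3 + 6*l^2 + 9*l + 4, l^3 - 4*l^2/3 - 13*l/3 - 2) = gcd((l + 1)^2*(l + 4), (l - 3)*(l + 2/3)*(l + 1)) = l + 1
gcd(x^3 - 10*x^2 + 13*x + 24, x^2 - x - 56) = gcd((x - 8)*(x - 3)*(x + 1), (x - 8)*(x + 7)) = x - 8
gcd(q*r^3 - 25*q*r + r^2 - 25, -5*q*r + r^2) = 1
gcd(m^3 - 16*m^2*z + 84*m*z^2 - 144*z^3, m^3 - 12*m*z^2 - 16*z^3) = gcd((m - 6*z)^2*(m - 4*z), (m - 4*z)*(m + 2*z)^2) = -m + 4*z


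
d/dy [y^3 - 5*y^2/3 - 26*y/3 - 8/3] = 3*y^2 - 10*y/3 - 26/3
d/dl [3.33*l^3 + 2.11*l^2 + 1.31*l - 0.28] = 9.99*l^2 + 4.22*l + 1.31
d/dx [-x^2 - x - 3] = -2*x - 1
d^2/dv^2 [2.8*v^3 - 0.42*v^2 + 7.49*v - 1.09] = 16.8*v - 0.84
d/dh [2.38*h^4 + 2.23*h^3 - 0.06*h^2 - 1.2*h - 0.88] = 9.52*h^3 + 6.69*h^2 - 0.12*h - 1.2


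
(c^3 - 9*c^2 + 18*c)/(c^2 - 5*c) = (c^2 - 9*c + 18)/(c - 5)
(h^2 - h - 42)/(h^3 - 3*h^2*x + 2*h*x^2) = (h^2 - h - 42)/(h*(h^2 - 3*h*x + 2*x^2))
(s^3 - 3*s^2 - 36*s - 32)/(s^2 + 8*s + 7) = (s^2 - 4*s - 32)/(s + 7)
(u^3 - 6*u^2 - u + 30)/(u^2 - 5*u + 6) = (u^2 - 3*u - 10)/(u - 2)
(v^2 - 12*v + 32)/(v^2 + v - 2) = (v^2 - 12*v + 32)/(v^2 + v - 2)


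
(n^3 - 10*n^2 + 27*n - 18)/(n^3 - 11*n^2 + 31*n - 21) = (n - 6)/(n - 7)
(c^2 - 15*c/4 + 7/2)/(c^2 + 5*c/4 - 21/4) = (c - 2)/(c + 3)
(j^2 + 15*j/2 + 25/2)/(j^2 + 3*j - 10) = (j + 5/2)/(j - 2)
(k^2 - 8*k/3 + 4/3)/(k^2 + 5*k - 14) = (k - 2/3)/(k + 7)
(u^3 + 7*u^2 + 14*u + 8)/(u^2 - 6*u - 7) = (u^2 + 6*u + 8)/(u - 7)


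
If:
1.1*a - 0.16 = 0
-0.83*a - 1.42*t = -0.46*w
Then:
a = 0.15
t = 0.323943661971831*w - 0.0850192061459667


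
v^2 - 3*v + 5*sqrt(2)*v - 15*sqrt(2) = (v - 3)*(v + 5*sqrt(2))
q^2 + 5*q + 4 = (q + 1)*(q + 4)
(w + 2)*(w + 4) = w^2 + 6*w + 8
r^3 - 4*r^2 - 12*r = r*(r - 6)*(r + 2)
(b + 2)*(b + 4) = b^2 + 6*b + 8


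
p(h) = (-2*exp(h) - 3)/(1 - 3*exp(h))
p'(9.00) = 0.00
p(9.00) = 0.67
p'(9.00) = 0.00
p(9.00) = 0.67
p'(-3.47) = -0.42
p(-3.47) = -3.38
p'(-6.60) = -0.02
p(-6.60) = -3.02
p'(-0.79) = -38.19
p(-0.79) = 10.81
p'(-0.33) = -5.91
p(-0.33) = 3.84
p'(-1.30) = -90.10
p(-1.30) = -19.44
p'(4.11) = -0.02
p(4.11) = 0.69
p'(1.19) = -0.46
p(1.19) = 1.08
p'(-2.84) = -0.94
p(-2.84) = -3.78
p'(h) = -2*exp(h)/(1 - 3*exp(h)) + 3*(-2*exp(h) - 3)*exp(h)/(1 - 3*exp(h))^2 = -11*exp(h)/(3*exp(h) - 1)^2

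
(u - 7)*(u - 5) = u^2 - 12*u + 35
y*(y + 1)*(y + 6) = y^3 + 7*y^2 + 6*y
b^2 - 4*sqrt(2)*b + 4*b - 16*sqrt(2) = (b + 4)*(b - 4*sqrt(2))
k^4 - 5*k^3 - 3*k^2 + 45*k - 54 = (k - 3)^2*(k - 2)*(k + 3)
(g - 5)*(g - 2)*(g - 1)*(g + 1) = g^4 - 7*g^3 + 9*g^2 + 7*g - 10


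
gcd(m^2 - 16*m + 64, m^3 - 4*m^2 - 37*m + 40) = m - 8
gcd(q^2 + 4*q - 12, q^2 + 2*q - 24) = q + 6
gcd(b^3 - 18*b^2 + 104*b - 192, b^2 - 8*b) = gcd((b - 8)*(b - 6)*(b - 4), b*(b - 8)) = b - 8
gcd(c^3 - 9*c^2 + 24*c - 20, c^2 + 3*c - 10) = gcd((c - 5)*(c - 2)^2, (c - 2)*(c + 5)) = c - 2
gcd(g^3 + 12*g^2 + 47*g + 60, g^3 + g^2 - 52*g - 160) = g^2 + 9*g + 20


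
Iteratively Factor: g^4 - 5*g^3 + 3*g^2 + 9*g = (g)*(g^3 - 5*g^2 + 3*g + 9) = g*(g - 3)*(g^2 - 2*g - 3) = g*(g - 3)*(g + 1)*(g - 3)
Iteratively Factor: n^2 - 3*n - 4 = (n - 4)*(n + 1)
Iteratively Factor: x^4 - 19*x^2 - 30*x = (x - 5)*(x^3 + 5*x^2 + 6*x) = (x - 5)*(x + 3)*(x^2 + 2*x) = x*(x - 5)*(x + 3)*(x + 2)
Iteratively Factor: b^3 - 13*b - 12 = (b - 4)*(b^2 + 4*b + 3) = (b - 4)*(b + 1)*(b + 3)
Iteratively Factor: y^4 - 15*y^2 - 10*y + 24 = (y - 1)*(y^3 + y^2 - 14*y - 24) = (y - 4)*(y - 1)*(y^2 + 5*y + 6) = (y - 4)*(y - 1)*(y + 3)*(y + 2)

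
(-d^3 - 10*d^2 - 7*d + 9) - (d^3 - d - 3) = -2*d^3 - 10*d^2 - 6*d + 12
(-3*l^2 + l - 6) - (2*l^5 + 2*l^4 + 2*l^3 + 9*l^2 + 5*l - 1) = -2*l^5 - 2*l^4 - 2*l^3 - 12*l^2 - 4*l - 5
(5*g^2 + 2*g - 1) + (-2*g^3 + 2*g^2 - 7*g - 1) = -2*g^3 + 7*g^2 - 5*g - 2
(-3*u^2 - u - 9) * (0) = 0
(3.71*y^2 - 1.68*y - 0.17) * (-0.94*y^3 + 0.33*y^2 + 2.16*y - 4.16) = -3.4874*y^5 + 2.8035*y^4 + 7.619*y^3 - 19.1185*y^2 + 6.6216*y + 0.7072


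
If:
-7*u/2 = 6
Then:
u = -12/7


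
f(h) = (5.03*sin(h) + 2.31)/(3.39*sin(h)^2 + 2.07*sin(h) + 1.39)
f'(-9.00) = -4.25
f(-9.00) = 0.21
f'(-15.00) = -1.80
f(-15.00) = -0.65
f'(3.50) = -4.49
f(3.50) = 0.50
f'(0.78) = -0.60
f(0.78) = 1.29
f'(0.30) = -0.71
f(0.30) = 1.65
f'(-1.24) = 0.09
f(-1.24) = -0.99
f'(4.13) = -0.46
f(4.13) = -0.93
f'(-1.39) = 0.03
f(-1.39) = -1.00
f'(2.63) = 0.80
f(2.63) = 1.48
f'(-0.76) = 1.44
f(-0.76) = -0.73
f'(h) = (-6.78*sin(h)*cos(h) - 2.07*cos(h))*(5.03*sin(h) + 2.31)/(3.39*sin(h)^2 + 2.07*sin(h) + 1.39)^2 + 5.03*cos(h)/(3.39*sin(h)^2 + 2.07*sin(h) + 1.39) = (-17.0517*sin(h)^2 - 15.6618*sin(h) + 2.21)*cos(h)/(11.4921*sin(h)^4 + 14.0346*sin(h)^3 + 13.7091*sin(h)^2 + 5.7546*sin(h) + 1.9321)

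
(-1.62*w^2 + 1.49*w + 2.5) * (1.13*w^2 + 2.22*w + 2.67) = -1.8306*w^4 - 1.9127*w^3 + 1.8074*w^2 + 9.5283*w + 6.675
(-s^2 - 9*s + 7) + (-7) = -s^2 - 9*s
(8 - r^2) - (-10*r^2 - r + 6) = 9*r^2 + r + 2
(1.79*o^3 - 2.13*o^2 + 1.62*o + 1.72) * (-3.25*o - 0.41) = -5.8175*o^4 + 6.1886*o^3 - 4.3917*o^2 - 6.2542*o - 0.7052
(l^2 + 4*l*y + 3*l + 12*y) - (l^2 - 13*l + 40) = 4*l*y + 16*l + 12*y - 40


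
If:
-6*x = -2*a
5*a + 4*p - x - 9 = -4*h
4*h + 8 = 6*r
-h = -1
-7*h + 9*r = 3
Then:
No Solution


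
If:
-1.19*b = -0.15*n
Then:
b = 0.126050420168067*n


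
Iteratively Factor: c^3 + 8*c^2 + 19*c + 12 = (c + 1)*(c^2 + 7*c + 12) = (c + 1)*(c + 3)*(c + 4)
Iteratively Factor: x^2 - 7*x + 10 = (x - 5)*(x - 2)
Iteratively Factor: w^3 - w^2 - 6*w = (w + 2)*(w^2 - 3*w) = (w - 3)*(w + 2)*(w)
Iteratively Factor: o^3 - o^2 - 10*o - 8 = (o - 4)*(o^2 + 3*o + 2) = (o - 4)*(o + 2)*(o + 1)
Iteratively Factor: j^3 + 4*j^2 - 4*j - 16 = (j + 2)*(j^2 + 2*j - 8) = (j + 2)*(j + 4)*(j - 2)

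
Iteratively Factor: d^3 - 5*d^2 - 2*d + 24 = (d - 4)*(d^2 - d - 6) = (d - 4)*(d - 3)*(d + 2)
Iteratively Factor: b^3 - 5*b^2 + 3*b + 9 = (b + 1)*(b^2 - 6*b + 9) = (b - 3)*(b + 1)*(b - 3)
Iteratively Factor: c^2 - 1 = (c + 1)*(c - 1)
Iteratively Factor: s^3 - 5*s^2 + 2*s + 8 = (s + 1)*(s^2 - 6*s + 8) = (s - 4)*(s + 1)*(s - 2)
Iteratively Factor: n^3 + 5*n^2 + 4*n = (n + 4)*(n^2 + n) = n*(n + 4)*(n + 1)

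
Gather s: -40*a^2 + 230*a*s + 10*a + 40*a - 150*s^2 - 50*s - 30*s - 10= -40*a^2 + 50*a - 150*s^2 + s*(230*a - 80) - 10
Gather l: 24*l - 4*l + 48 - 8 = 20*l + 40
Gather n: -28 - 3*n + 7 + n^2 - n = n^2 - 4*n - 21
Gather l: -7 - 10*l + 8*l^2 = 8*l^2 - 10*l - 7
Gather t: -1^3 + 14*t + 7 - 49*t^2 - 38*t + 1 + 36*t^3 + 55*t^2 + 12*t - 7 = 36*t^3 + 6*t^2 - 12*t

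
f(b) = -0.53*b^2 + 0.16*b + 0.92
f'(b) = 0.16 - 1.06*b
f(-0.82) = 0.43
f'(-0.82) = 1.03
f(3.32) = -4.39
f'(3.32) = -3.36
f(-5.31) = -14.87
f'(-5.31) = 5.79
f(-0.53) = 0.69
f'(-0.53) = 0.72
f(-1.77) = -1.02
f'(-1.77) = 2.04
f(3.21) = -4.03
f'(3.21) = -3.24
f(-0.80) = 0.45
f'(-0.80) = 1.01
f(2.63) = -2.33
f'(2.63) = -2.63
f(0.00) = 0.92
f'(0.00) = 0.16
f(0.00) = 0.92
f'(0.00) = 0.16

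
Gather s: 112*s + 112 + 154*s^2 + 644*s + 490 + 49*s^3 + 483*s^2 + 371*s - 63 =49*s^3 + 637*s^2 + 1127*s + 539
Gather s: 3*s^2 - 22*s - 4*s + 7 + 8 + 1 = 3*s^2 - 26*s + 16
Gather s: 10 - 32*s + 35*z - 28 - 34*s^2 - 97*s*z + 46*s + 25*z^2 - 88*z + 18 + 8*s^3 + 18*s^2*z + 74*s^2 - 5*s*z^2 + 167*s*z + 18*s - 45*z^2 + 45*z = 8*s^3 + s^2*(18*z + 40) + s*(-5*z^2 + 70*z + 32) - 20*z^2 - 8*z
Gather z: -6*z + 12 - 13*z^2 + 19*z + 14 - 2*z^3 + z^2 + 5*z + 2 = -2*z^3 - 12*z^2 + 18*z + 28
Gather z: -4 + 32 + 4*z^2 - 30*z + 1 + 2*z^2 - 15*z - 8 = 6*z^2 - 45*z + 21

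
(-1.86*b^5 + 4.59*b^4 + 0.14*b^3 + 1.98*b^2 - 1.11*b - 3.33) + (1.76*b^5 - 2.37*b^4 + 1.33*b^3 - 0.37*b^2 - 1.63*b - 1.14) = -0.1*b^5 + 2.22*b^4 + 1.47*b^3 + 1.61*b^2 - 2.74*b - 4.47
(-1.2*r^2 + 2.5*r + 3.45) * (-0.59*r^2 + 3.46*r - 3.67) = 0.708*r^4 - 5.627*r^3 + 11.0185*r^2 + 2.762*r - 12.6615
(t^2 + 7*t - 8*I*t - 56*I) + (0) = t^2 + 7*t - 8*I*t - 56*I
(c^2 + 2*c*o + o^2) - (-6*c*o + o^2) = c^2 + 8*c*o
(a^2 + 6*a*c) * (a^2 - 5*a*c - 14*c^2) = a^4 + a^3*c - 44*a^2*c^2 - 84*a*c^3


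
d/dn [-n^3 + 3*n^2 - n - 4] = -3*n^2 + 6*n - 1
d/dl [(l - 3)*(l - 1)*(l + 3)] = 3*l^2 - 2*l - 9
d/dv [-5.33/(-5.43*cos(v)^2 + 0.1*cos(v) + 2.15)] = (57.8838*cos(v) - 0.533)*sin(v)/(-5.43*cos(v)^2 + 0.1*cos(v) + 2.15)^2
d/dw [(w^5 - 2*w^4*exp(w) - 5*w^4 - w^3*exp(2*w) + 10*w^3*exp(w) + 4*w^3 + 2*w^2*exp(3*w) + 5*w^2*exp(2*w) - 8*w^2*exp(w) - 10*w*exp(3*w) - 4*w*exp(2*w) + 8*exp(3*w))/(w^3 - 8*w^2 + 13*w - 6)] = (-2*w^5*exp(w) + 2*w^5 - 2*w^4*exp(2*w) + 20*w^4*exp(w) - 25*w^4 + 6*w^3*exp(3*w) + 22*w^3*exp(2*w) - 40*w^3*exp(w) + 80*w^3 - 68*w^2*exp(3*w) - 65*w^2*exp(2*w) - 44*w^2*exp(w) - 72*w^2 + 220*w*exp(3*w) + 36*w*exp(2*w) + 96*w*exp(w) - 188*exp(3*w) + 24*exp(2*w))/(w^4 - 14*w^3 + 61*w^2 - 84*w + 36)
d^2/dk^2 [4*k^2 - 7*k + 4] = 8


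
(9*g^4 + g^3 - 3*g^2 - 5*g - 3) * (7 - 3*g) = -27*g^5 + 60*g^4 + 16*g^3 - 6*g^2 - 26*g - 21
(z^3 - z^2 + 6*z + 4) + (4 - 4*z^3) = -3*z^3 - z^2 + 6*z + 8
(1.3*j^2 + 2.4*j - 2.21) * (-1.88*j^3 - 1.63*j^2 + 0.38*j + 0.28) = -2.444*j^5 - 6.631*j^4 + 0.7368*j^3 + 4.8783*j^2 - 0.1678*j - 0.6188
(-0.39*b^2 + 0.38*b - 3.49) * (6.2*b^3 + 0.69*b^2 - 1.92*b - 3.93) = -2.418*b^5 + 2.0869*b^4 - 20.627*b^3 - 1.605*b^2 + 5.2074*b + 13.7157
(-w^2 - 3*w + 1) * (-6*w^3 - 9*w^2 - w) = 6*w^5 + 27*w^4 + 22*w^3 - 6*w^2 - w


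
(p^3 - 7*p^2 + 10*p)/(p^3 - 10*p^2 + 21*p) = (p^2 - 7*p + 10)/(p^2 - 10*p + 21)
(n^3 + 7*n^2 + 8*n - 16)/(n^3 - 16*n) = (n^2 + 3*n - 4)/(n*(n - 4))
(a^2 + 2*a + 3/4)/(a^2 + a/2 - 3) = (4*a^2 + 8*a + 3)/(2*(2*a^2 + a - 6))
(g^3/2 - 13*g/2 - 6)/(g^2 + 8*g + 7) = (g^2 - g - 12)/(2*(g + 7))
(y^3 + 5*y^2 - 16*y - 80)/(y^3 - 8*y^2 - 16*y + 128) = (y + 5)/(y - 8)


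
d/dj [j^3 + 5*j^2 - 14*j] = 3*j^2 + 10*j - 14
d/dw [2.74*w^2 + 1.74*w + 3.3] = 5.48*w + 1.74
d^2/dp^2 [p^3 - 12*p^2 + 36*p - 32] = 6*p - 24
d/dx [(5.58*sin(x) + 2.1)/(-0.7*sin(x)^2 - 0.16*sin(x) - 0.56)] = (3.906*sin(x)^2 + 2.94*sin(x) - 2.7888)*cos(x)/(0.49*sin(x)^4 + 0.224*sin(x)^3 + 0.8096*sin(x)^2 + 0.1792*sin(x) + 0.3136)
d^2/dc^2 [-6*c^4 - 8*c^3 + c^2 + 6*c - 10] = -72*c^2 - 48*c + 2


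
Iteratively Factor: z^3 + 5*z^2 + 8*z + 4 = (z + 2)*(z^2 + 3*z + 2) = (z + 1)*(z + 2)*(z + 2)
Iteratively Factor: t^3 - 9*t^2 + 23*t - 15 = (t - 1)*(t^2 - 8*t + 15) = (t - 3)*(t - 1)*(t - 5)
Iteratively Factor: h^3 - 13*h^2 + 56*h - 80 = (h - 4)*(h^2 - 9*h + 20) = (h - 4)^2*(h - 5)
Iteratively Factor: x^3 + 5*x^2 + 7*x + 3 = (x + 3)*(x^2 + 2*x + 1) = (x + 1)*(x + 3)*(x + 1)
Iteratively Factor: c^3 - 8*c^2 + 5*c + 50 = (c - 5)*(c^2 - 3*c - 10) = (c - 5)*(c + 2)*(c - 5)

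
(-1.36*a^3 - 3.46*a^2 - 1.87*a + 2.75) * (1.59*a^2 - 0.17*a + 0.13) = -2.1624*a^5 - 5.2702*a^4 - 2.5619*a^3 + 4.2406*a^2 - 0.7106*a + 0.3575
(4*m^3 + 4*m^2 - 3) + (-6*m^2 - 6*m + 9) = 4*m^3 - 2*m^2 - 6*m + 6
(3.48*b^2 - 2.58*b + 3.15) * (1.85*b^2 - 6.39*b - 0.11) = 6.438*b^4 - 27.0102*b^3 + 21.9309*b^2 - 19.8447*b - 0.3465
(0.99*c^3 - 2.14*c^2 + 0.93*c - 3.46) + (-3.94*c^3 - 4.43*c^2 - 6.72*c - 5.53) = -2.95*c^3 - 6.57*c^2 - 5.79*c - 8.99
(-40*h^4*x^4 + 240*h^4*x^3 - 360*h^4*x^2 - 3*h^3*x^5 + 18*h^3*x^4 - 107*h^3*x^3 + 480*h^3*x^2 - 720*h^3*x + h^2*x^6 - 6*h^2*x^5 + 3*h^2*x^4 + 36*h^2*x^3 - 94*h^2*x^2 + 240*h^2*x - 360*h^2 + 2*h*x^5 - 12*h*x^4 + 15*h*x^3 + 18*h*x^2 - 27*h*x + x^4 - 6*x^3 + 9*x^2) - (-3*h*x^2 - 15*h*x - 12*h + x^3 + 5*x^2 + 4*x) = -40*h^4*x^4 + 240*h^4*x^3 - 360*h^4*x^2 - 3*h^3*x^5 + 18*h^3*x^4 - 107*h^3*x^3 + 480*h^3*x^2 - 720*h^3*x + h^2*x^6 - 6*h^2*x^5 + 3*h^2*x^4 + 36*h^2*x^3 - 94*h^2*x^2 + 240*h^2*x - 360*h^2 + 2*h*x^5 - 12*h*x^4 + 15*h*x^3 + 21*h*x^2 - 12*h*x + 12*h + x^4 - 7*x^3 + 4*x^2 - 4*x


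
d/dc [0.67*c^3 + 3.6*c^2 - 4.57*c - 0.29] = 2.01*c^2 + 7.2*c - 4.57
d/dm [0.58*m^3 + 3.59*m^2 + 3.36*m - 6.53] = 1.74*m^2 + 7.18*m + 3.36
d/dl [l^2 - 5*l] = 2*l - 5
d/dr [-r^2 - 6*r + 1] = -2*r - 6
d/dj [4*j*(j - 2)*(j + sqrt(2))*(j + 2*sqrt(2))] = 16*j^3 - 24*j^2 + 36*sqrt(2)*j^2 - 48*sqrt(2)*j + 32*j - 32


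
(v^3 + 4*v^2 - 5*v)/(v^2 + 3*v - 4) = v*(v + 5)/(v + 4)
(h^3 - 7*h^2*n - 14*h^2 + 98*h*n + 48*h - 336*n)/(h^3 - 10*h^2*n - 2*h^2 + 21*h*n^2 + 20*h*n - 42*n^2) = (h^2 - 14*h + 48)/(h^2 - 3*h*n - 2*h + 6*n)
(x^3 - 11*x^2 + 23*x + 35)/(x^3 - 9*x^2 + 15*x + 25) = (x - 7)/(x - 5)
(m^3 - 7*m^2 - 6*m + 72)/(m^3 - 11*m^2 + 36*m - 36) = (m^2 - m - 12)/(m^2 - 5*m + 6)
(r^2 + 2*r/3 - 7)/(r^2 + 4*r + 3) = (r - 7/3)/(r + 1)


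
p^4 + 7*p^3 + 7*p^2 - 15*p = p*(p - 1)*(p + 3)*(p + 5)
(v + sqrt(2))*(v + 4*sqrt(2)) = v^2 + 5*sqrt(2)*v + 8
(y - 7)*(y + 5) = y^2 - 2*y - 35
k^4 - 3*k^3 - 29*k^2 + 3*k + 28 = (k - 7)*(k - 1)*(k + 1)*(k + 4)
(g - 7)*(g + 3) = g^2 - 4*g - 21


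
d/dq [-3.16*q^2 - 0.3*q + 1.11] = -6.32*q - 0.3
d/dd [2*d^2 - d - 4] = 4*d - 1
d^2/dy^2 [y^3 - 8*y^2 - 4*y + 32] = 6*y - 16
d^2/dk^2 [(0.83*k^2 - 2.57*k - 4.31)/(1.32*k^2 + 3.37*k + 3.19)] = (-16.34028*k^3 - 66.028248*k^2 - 50.105088*k + 10.549486)/(2.299968*k^6 + 17.615664*k^5 + 61.648092*k^4 + 123.415129*k^3 + 148.982889*k^2 + 102.880371*k + 32.461759)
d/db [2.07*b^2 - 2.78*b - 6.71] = 4.14*b - 2.78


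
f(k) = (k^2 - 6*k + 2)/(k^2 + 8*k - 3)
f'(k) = (-2*k - 8)*(k^2 - 6*k + 2)/(k^2 + 8*k - 3)^2 + (2*k - 6)/(k^2 + 8*k - 3)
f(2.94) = -0.24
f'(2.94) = 0.11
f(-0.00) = -0.67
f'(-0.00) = 0.22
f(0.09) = -0.65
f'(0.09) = 0.24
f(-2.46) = -1.37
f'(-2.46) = 0.40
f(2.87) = -0.25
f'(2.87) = 0.11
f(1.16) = -0.47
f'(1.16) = 0.16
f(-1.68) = -1.09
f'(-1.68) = 0.31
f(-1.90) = -1.17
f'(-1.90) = 0.34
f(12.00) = 0.31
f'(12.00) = 0.03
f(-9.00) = 22.83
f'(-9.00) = 34.06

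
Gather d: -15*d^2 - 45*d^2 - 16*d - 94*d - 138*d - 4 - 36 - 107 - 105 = -60*d^2 - 248*d - 252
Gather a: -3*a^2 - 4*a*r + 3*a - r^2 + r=-3*a^2 + a*(3 - 4*r) - r^2 + r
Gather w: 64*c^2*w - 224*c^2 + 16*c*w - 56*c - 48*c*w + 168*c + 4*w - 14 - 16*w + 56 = -224*c^2 + 112*c + w*(64*c^2 - 32*c - 12) + 42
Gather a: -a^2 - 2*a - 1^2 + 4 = -a^2 - 2*a + 3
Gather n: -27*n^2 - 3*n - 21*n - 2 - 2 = -27*n^2 - 24*n - 4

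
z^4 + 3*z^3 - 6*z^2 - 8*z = z*(z - 2)*(z + 1)*(z + 4)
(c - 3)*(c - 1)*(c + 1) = c^3 - 3*c^2 - c + 3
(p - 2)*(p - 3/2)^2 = p^3 - 5*p^2 + 33*p/4 - 9/2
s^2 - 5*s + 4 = (s - 4)*(s - 1)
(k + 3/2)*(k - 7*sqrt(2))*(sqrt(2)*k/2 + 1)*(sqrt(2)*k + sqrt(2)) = k^4 - 6*sqrt(2)*k^3 + 5*k^3/2 - 15*sqrt(2)*k^2 - 25*k^2/2 - 35*k - 9*sqrt(2)*k - 21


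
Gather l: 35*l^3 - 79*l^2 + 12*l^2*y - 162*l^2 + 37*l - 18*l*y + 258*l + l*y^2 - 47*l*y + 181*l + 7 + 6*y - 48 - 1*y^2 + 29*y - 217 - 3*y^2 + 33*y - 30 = 35*l^3 + l^2*(12*y - 241) + l*(y^2 - 65*y + 476) - 4*y^2 + 68*y - 288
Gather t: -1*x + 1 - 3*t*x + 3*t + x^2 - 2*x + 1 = t*(3 - 3*x) + x^2 - 3*x + 2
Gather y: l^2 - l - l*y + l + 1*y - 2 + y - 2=l^2 + y*(2 - l) - 4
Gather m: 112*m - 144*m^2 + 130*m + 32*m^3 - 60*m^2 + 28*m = 32*m^3 - 204*m^2 + 270*m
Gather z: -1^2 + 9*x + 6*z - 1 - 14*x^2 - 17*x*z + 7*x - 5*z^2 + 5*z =-14*x^2 + 16*x - 5*z^2 + z*(11 - 17*x) - 2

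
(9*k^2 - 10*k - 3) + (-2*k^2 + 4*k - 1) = 7*k^2 - 6*k - 4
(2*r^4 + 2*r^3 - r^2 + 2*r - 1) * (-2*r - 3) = -4*r^5 - 10*r^4 - 4*r^3 - r^2 - 4*r + 3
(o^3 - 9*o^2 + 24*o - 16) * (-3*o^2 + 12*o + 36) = -3*o^5 + 39*o^4 - 144*o^3 + 12*o^2 + 672*o - 576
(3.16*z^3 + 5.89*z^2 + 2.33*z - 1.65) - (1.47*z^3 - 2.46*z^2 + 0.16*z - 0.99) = 1.69*z^3 + 8.35*z^2 + 2.17*z - 0.66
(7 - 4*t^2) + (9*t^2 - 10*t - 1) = 5*t^2 - 10*t + 6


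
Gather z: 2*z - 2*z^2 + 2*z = -2*z^2 + 4*z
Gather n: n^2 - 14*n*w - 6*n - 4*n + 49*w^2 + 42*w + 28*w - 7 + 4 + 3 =n^2 + n*(-14*w - 10) + 49*w^2 + 70*w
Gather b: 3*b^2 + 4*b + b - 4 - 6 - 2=3*b^2 + 5*b - 12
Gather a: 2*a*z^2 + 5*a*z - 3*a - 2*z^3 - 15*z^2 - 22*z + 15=a*(2*z^2 + 5*z - 3) - 2*z^3 - 15*z^2 - 22*z + 15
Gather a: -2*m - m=-3*m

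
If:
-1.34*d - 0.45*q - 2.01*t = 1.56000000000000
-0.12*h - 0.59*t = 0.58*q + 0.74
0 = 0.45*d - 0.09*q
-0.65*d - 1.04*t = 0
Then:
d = -0.67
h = 7.93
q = -3.34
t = 0.42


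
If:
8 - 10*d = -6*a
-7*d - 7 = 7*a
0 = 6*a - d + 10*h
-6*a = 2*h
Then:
No Solution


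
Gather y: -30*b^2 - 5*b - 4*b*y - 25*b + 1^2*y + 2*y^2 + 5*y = -30*b^2 - 30*b + 2*y^2 + y*(6 - 4*b)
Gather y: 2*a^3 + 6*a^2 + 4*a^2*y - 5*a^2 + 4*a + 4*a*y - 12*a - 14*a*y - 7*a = 2*a^3 + a^2 - 15*a + y*(4*a^2 - 10*a)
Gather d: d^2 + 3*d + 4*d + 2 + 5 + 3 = d^2 + 7*d + 10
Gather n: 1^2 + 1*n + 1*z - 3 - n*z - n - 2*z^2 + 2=-n*z - 2*z^2 + z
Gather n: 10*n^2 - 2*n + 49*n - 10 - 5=10*n^2 + 47*n - 15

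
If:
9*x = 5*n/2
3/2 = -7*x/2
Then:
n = -54/35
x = -3/7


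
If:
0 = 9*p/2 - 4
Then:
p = 8/9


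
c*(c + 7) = c^2 + 7*c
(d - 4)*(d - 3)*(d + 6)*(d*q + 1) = d^4*q - d^3*q + d^3 - 30*d^2*q - d^2 + 72*d*q - 30*d + 72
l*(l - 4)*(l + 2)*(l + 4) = l^4 + 2*l^3 - 16*l^2 - 32*l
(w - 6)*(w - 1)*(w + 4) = w^3 - 3*w^2 - 22*w + 24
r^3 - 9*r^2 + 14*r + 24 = (r - 6)*(r - 4)*(r + 1)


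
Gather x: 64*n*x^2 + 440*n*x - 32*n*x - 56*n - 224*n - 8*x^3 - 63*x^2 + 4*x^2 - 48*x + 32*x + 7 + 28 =-280*n - 8*x^3 + x^2*(64*n - 59) + x*(408*n - 16) + 35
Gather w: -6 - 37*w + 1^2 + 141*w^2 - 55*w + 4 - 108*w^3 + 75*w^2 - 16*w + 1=-108*w^3 + 216*w^2 - 108*w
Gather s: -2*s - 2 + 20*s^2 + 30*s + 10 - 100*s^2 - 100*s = -80*s^2 - 72*s + 8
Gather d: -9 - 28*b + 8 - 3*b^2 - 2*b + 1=-3*b^2 - 30*b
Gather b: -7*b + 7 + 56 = 63 - 7*b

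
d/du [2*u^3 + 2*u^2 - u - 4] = 6*u^2 + 4*u - 1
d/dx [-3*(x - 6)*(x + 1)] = 15 - 6*x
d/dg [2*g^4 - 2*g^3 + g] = 8*g^3 - 6*g^2 + 1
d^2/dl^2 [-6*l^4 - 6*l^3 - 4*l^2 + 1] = -72*l^2 - 36*l - 8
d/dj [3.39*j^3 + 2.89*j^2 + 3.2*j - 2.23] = 10.17*j^2 + 5.78*j + 3.2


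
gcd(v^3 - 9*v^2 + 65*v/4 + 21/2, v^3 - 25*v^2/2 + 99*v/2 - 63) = v^2 - 19*v/2 + 21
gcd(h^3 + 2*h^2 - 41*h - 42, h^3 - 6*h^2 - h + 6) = h^2 - 5*h - 6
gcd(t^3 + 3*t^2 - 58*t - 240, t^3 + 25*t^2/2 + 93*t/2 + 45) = t^2 + 11*t + 30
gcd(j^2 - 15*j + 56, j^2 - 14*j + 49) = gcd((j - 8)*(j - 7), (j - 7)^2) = j - 7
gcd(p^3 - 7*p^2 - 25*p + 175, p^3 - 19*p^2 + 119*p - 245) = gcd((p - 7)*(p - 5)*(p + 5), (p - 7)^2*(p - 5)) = p^2 - 12*p + 35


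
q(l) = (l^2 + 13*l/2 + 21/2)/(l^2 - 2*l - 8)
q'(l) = (2 - 2*l)*(l^2 + 13*l/2 + 21/2)/(l^2 - 2*l - 8)^2 + (2*l + 13/2)/(l^2 - 2*l - 8) = (-17*l^2 - 74*l - 62)/(2*(l^4 - 4*l^3 - 12*l^2 + 32*l + 64))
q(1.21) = -2.21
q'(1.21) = -1.10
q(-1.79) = -1.70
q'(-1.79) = 5.41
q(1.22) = -2.23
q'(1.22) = -1.11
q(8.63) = 2.87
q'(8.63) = -0.41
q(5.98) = 5.39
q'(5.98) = -2.23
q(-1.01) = -1.00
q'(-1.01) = -0.09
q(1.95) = -3.33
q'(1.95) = -2.07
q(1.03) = -2.03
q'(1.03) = -0.96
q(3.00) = -7.80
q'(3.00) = -8.74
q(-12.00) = 0.48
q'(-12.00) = -0.03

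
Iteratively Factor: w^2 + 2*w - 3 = (w - 1)*(w + 3)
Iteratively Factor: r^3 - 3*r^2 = (r)*(r^2 - 3*r) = r^2*(r - 3)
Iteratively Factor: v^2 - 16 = (v - 4)*(v + 4)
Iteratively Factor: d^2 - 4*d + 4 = (d - 2)*(d - 2)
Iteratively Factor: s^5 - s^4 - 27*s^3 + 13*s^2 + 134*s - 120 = (s - 1)*(s^4 - 27*s^2 - 14*s + 120) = (s - 1)*(s + 3)*(s^3 - 3*s^2 - 18*s + 40) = (s - 1)*(s + 3)*(s + 4)*(s^2 - 7*s + 10) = (s - 5)*(s - 1)*(s + 3)*(s + 4)*(s - 2)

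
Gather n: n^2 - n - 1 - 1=n^2 - n - 2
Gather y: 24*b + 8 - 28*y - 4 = 24*b - 28*y + 4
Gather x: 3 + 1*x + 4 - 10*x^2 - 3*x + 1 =-10*x^2 - 2*x + 8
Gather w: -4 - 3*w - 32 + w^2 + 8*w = w^2 + 5*w - 36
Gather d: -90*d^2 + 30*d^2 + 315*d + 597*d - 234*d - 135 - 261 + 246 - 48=-60*d^2 + 678*d - 198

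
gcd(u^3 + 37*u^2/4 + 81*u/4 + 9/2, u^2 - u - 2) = 1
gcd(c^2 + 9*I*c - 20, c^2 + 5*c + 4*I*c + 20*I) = c + 4*I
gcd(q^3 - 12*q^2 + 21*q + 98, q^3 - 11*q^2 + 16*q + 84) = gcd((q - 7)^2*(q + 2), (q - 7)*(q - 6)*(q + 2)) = q^2 - 5*q - 14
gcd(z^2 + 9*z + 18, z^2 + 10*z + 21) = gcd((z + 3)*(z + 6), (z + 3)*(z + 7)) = z + 3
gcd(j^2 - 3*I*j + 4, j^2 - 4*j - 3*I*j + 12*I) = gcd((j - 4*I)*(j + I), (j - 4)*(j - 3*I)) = 1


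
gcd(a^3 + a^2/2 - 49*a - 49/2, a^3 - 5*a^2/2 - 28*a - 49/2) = a - 7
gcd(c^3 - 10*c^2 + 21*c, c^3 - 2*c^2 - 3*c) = c^2 - 3*c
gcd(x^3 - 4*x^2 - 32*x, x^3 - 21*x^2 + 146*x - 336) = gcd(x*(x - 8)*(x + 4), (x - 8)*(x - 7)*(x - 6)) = x - 8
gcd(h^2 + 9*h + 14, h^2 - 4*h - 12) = h + 2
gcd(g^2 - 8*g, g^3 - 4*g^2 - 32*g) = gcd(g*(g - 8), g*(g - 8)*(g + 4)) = g^2 - 8*g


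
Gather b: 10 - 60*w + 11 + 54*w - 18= 3 - 6*w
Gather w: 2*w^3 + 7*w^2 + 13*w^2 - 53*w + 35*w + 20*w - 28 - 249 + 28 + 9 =2*w^3 + 20*w^2 + 2*w - 240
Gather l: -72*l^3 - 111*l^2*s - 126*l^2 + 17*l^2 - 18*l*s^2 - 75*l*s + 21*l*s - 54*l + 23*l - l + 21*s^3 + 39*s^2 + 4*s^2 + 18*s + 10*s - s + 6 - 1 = -72*l^3 + l^2*(-111*s - 109) + l*(-18*s^2 - 54*s - 32) + 21*s^3 + 43*s^2 + 27*s + 5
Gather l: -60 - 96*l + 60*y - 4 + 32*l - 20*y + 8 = -64*l + 40*y - 56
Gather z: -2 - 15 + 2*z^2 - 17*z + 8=2*z^2 - 17*z - 9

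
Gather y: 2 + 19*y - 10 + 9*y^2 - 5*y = 9*y^2 + 14*y - 8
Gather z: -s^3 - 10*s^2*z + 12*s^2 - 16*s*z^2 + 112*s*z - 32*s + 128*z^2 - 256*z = -s^3 + 12*s^2 - 32*s + z^2*(128 - 16*s) + z*(-10*s^2 + 112*s - 256)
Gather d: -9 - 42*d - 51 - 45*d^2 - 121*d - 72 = -45*d^2 - 163*d - 132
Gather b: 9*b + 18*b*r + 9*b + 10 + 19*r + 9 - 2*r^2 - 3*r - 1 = b*(18*r + 18) - 2*r^2 + 16*r + 18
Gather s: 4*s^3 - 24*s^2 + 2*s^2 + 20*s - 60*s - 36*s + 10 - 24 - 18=4*s^3 - 22*s^2 - 76*s - 32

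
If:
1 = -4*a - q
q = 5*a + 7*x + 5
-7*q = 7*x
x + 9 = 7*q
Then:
No Solution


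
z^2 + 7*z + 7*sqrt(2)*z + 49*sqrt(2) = (z + 7)*(z + 7*sqrt(2))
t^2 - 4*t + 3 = (t - 3)*(t - 1)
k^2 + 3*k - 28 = (k - 4)*(k + 7)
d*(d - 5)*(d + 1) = d^3 - 4*d^2 - 5*d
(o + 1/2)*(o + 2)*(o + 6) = o^3 + 17*o^2/2 + 16*o + 6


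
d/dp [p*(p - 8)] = 2*p - 8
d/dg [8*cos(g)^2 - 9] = -8*sin(2*g)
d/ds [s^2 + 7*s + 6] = 2*s + 7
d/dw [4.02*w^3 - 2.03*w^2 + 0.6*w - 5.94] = 12.06*w^2 - 4.06*w + 0.6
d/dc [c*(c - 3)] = 2*c - 3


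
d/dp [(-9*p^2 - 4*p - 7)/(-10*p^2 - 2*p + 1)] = 2*(-11*p^2 - 79*p - 9)/(100*p^4 + 40*p^3 - 16*p^2 - 4*p + 1)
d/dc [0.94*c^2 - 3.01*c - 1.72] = 1.88*c - 3.01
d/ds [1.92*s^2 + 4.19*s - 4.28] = 3.84*s + 4.19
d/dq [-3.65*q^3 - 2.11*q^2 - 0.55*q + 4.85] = -10.95*q^2 - 4.22*q - 0.55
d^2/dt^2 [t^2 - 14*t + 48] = 2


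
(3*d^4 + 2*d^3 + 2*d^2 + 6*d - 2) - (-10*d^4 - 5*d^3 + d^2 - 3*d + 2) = 13*d^4 + 7*d^3 + d^2 + 9*d - 4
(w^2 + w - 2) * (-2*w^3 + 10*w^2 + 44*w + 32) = -2*w^5 + 8*w^4 + 58*w^3 + 56*w^2 - 56*w - 64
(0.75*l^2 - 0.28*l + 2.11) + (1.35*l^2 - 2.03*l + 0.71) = 2.1*l^2 - 2.31*l + 2.82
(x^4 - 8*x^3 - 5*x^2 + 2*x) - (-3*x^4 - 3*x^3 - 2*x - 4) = 4*x^4 - 5*x^3 - 5*x^2 + 4*x + 4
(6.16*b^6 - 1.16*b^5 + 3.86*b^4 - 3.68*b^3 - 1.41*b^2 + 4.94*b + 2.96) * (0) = 0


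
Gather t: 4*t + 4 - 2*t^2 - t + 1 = -2*t^2 + 3*t + 5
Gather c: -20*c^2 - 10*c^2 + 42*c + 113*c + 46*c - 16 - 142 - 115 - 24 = -30*c^2 + 201*c - 297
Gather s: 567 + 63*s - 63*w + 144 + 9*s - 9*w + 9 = 72*s - 72*w + 720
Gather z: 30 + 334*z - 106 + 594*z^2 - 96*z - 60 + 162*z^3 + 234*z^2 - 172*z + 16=162*z^3 + 828*z^2 + 66*z - 120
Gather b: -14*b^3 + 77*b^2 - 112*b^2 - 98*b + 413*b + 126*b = -14*b^3 - 35*b^2 + 441*b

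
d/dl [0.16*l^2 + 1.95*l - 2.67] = 0.32*l + 1.95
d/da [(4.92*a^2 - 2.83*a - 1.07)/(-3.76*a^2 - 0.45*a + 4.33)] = (-12.8548*a^2 + 34.5608*a - 12.7354)/(14.1376*a^4 + 3.384*a^3 - 32.3591*a^2 - 3.897*a + 18.7489)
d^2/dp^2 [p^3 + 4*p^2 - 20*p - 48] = 6*p + 8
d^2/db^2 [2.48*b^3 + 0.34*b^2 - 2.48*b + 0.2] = 14.88*b + 0.68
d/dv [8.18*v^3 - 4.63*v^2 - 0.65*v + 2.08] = 24.54*v^2 - 9.26*v - 0.65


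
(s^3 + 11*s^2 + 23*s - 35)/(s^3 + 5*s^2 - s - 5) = (s + 7)/(s + 1)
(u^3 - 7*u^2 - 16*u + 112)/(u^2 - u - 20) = (u^2 - 11*u + 28)/(u - 5)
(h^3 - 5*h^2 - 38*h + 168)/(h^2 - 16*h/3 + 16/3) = 3*(h^2 - h - 42)/(3*h - 4)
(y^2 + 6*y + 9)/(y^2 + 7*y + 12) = (y + 3)/(y + 4)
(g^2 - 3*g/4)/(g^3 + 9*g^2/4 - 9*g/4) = 1/(g + 3)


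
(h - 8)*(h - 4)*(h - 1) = h^3 - 13*h^2 + 44*h - 32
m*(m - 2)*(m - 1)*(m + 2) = m^4 - m^3 - 4*m^2 + 4*m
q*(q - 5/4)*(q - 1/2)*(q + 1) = q^4 - 3*q^3/4 - 9*q^2/8 + 5*q/8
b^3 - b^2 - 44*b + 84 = (b - 6)*(b - 2)*(b + 7)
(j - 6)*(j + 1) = j^2 - 5*j - 6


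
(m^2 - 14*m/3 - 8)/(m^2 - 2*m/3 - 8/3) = (m - 6)/(m - 2)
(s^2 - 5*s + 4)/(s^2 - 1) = (s - 4)/(s + 1)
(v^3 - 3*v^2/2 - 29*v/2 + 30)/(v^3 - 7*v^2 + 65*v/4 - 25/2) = 2*(v^2 + v - 12)/(2*v^2 - 9*v + 10)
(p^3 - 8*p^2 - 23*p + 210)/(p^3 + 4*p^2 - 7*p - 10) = (p^2 - 13*p + 42)/(p^2 - p - 2)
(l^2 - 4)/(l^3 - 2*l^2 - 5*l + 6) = (l - 2)/(l^2 - 4*l + 3)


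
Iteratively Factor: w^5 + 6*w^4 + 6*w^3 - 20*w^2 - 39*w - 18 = (w + 1)*(w^4 + 5*w^3 + w^2 - 21*w - 18) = (w + 1)*(w + 3)*(w^3 + 2*w^2 - 5*w - 6) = (w + 1)*(w + 3)^2*(w^2 - w - 2) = (w - 2)*(w + 1)*(w + 3)^2*(w + 1)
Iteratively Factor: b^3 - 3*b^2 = (b - 3)*(b^2) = b*(b - 3)*(b)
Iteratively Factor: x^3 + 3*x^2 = (x)*(x^2 + 3*x) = x^2*(x + 3)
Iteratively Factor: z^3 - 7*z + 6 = (z + 3)*(z^2 - 3*z + 2) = (z - 1)*(z + 3)*(z - 2)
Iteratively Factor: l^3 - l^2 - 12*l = (l + 3)*(l^2 - 4*l) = (l - 4)*(l + 3)*(l)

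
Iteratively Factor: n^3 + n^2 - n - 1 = (n + 1)*(n^2 - 1) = (n + 1)^2*(n - 1)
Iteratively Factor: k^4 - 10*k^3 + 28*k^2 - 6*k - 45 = (k - 5)*(k^3 - 5*k^2 + 3*k + 9) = (k - 5)*(k + 1)*(k^2 - 6*k + 9) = (k - 5)*(k - 3)*(k + 1)*(k - 3)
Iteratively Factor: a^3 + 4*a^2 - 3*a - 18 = (a + 3)*(a^2 + a - 6) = (a - 2)*(a + 3)*(a + 3)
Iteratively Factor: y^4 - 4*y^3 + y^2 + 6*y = (y)*(y^3 - 4*y^2 + y + 6) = y*(y - 2)*(y^2 - 2*y - 3) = y*(y - 2)*(y + 1)*(y - 3)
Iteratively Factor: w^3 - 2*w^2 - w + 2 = (w - 1)*(w^2 - w - 2) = (w - 2)*(w - 1)*(w + 1)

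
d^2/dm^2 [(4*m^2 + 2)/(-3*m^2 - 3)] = 4*(3*m^2 - 1)/(3*(m^6 + 3*m^4 + 3*m^2 + 1))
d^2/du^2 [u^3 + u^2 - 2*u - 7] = 6*u + 2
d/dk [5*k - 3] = 5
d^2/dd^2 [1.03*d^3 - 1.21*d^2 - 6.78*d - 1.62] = 6.18*d - 2.42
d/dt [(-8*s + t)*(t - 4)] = -8*s + 2*t - 4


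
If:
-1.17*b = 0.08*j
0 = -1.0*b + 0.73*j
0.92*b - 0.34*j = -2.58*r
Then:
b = 0.00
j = 0.00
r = 0.00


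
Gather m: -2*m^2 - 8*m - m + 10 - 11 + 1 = -2*m^2 - 9*m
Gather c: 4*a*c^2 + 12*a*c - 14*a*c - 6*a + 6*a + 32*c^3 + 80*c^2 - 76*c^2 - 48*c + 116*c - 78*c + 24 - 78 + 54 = 32*c^3 + c^2*(4*a + 4) + c*(-2*a - 10)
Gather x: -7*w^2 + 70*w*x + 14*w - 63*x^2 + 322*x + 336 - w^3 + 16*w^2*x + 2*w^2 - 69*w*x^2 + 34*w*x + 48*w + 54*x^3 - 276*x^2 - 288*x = -w^3 - 5*w^2 + 62*w + 54*x^3 + x^2*(-69*w - 339) + x*(16*w^2 + 104*w + 34) + 336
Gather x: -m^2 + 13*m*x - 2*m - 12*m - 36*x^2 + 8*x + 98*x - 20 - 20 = -m^2 - 14*m - 36*x^2 + x*(13*m + 106) - 40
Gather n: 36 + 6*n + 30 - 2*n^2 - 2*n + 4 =-2*n^2 + 4*n + 70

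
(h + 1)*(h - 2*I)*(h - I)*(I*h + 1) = I*h^4 + 4*h^3 + I*h^3 + 4*h^2 - 5*I*h^2 - 2*h - 5*I*h - 2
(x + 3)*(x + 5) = x^2 + 8*x + 15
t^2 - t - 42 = (t - 7)*(t + 6)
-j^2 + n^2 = (-j + n)*(j + n)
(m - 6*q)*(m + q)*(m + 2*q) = m^3 - 3*m^2*q - 16*m*q^2 - 12*q^3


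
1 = 1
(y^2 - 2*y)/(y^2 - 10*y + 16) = y/(y - 8)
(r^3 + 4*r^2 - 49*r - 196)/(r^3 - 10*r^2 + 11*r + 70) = (r^2 + 11*r + 28)/(r^2 - 3*r - 10)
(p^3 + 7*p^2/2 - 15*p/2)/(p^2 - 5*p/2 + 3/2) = p*(p + 5)/(p - 1)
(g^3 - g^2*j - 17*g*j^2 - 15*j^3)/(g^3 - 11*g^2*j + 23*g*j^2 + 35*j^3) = (g + 3*j)/(g - 7*j)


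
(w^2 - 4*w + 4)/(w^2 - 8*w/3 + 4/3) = 3*(w - 2)/(3*w - 2)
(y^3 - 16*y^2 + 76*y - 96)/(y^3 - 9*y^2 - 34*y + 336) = (y^2 - 8*y + 12)/(y^2 - y - 42)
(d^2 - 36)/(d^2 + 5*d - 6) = (d - 6)/(d - 1)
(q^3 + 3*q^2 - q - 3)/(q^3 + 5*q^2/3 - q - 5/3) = 3*(q + 3)/(3*q + 5)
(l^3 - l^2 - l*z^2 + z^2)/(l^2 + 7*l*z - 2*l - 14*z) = (l^3 - l^2 - l*z^2 + z^2)/(l^2 + 7*l*z - 2*l - 14*z)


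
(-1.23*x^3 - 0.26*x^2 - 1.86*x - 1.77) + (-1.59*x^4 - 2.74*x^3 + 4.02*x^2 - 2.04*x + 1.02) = -1.59*x^4 - 3.97*x^3 + 3.76*x^2 - 3.9*x - 0.75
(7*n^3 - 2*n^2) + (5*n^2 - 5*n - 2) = 7*n^3 + 3*n^2 - 5*n - 2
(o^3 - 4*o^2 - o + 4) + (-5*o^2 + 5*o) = o^3 - 9*o^2 + 4*o + 4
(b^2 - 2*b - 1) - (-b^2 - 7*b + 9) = 2*b^2 + 5*b - 10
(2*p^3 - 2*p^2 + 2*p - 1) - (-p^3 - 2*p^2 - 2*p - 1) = 3*p^3 + 4*p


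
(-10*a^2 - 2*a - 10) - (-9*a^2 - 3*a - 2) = -a^2 + a - 8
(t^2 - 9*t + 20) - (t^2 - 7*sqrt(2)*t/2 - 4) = -9*t + 7*sqrt(2)*t/2 + 24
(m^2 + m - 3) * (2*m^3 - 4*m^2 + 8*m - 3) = 2*m^5 - 2*m^4 - 2*m^3 + 17*m^2 - 27*m + 9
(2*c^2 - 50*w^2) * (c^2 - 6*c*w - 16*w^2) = 2*c^4 - 12*c^3*w - 82*c^2*w^2 + 300*c*w^3 + 800*w^4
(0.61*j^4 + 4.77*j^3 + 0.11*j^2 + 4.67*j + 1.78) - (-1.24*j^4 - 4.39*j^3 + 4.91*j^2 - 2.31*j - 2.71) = 1.85*j^4 + 9.16*j^3 - 4.8*j^2 + 6.98*j + 4.49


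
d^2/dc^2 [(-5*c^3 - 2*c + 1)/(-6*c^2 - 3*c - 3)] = 2*(3*c^3 + 3*c^2 - 3*c - 1)/(3*(8*c^6 + 12*c^5 + 18*c^4 + 13*c^3 + 9*c^2 + 3*c + 1))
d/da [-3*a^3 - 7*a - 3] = -9*a^2 - 7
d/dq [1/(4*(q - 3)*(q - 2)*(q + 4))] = (-(q - 3)*(q - 2) - (q - 3)*(q + 4) - (q - 2)*(q + 4))/(4*(q - 3)^2*(q - 2)^2*(q + 4)^2)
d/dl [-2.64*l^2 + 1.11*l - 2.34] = 1.11 - 5.28*l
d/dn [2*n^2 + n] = 4*n + 1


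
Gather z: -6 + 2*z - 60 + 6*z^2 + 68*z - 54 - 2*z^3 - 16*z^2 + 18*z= -2*z^3 - 10*z^2 + 88*z - 120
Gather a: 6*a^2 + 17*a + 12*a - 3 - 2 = 6*a^2 + 29*a - 5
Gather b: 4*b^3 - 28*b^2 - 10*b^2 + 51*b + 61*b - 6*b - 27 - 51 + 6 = 4*b^3 - 38*b^2 + 106*b - 72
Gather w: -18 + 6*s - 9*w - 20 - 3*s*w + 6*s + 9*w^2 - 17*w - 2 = 12*s + 9*w^2 + w*(-3*s - 26) - 40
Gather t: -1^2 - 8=-9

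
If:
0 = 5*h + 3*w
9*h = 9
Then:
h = 1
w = -5/3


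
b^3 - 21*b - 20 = (b - 5)*(b + 1)*(b + 4)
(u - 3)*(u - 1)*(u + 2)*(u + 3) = u^4 + u^3 - 11*u^2 - 9*u + 18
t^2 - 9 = (t - 3)*(t + 3)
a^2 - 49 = (a - 7)*(a + 7)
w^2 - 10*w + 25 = (w - 5)^2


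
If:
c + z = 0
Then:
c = -z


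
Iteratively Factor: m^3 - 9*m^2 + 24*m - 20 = (m - 2)*(m^2 - 7*m + 10) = (m - 5)*(m - 2)*(m - 2)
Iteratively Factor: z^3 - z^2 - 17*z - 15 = (z - 5)*(z^2 + 4*z + 3) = (z - 5)*(z + 1)*(z + 3)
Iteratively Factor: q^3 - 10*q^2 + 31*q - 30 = (q - 2)*(q^2 - 8*q + 15) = (q - 3)*(q - 2)*(q - 5)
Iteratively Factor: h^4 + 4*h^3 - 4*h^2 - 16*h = (h)*(h^3 + 4*h^2 - 4*h - 16) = h*(h + 2)*(h^2 + 2*h - 8) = h*(h + 2)*(h + 4)*(h - 2)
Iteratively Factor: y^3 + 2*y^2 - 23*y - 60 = (y - 5)*(y^2 + 7*y + 12) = (y - 5)*(y + 3)*(y + 4)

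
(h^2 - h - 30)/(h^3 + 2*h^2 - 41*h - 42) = (h + 5)/(h^2 + 8*h + 7)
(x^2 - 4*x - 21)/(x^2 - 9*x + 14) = (x + 3)/(x - 2)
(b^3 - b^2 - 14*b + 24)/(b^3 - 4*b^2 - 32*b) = (b^2 - 5*b + 6)/(b*(b - 8))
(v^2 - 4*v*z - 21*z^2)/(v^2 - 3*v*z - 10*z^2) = (-v^2 + 4*v*z + 21*z^2)/(-v^2 + 3*v*z + 10*z^2)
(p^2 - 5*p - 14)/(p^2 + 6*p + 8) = (p - 7)/(p + 4)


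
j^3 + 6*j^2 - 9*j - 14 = (j - 2)*(j + 1)*(j + 7)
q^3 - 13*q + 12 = (q - 3)*(q - 1)*(q + 4)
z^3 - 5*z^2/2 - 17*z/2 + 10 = (z - 4)*(z - 1)*(z + 5/2)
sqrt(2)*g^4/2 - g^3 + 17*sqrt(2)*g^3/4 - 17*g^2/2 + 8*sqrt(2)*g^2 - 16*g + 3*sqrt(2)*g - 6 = (g + 1/2)*(g + 6)*(g - sqrt(2))*(sqrt(2)*g/2 + sqrt(2))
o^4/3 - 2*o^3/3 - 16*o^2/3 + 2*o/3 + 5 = (o/3 + 1)*(o - 5)*(o - 1)*(o + 1)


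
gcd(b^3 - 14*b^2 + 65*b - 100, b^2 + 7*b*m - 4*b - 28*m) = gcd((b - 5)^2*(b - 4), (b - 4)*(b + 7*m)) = b - 4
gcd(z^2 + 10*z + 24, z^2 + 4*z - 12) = z + 6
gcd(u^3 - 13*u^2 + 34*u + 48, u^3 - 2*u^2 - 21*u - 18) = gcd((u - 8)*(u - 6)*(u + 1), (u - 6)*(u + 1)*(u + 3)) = u^2 - 5*u - 6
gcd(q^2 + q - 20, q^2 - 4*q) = q - 4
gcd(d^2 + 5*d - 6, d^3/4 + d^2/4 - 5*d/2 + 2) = d - 1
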